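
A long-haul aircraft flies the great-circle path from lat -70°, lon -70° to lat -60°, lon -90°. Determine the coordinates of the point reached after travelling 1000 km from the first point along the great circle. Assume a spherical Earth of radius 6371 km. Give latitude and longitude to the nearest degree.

≈ lat -63°, lon -85°

Convert each endpoint to a unit vector on the sphere (x = cos φ cos λ, y = cos φ sin λ, z = sin φ).
The central angle between the endpoints is δ = arccos(p₁·p₂) ≈ 0.226 rad (13.0°). The total great-circle distance is δ·R ≈ 0.226 × 6371 ≈ 1442 km, so the target fraction is f = 1000/1442 ≈ 0.693.
Interpolate at f ≈ 0.693 with slerp weights a = sin((1−f)δ)/sin δ ≈ 0.309, b = sin(fδ)/sin δ ≈ 0.697.
p = a·p₁ + b·p₂ ≈ (0.036, -0.448, -0.894); φ = arcsin(p_z) ≈ -63.32°, λ = atan2(p_y, p_x) ≈ -85.38°.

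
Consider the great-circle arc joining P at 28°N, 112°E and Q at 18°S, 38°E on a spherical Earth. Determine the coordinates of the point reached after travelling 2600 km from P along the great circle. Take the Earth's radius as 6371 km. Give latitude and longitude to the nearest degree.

≈ 17°N, 90°E

From cos δ = sin φ₁ sin φ₂ + cos φ₁ cos φ₂ cos Δλ, the central angle is δ ≈ 1.484 rad (85.0°). The total great-circle distance is δ·R ≈ 1.484 × 6371 ≈ 9456 km, so the target fraction is f = 2600/9456 ≈ 0.275.
Interpolate at f ≈ 0.275 with slerp weights a = sin((1−f)δ)/sin δ ≈ 0.883, b = sin(fδ)/sin δ ≈ 0.398.
p = a·p₁ + b·p₂ ≈ (0.006, 0.957, 0.292); φ = arcsin(p_z) ≈ 16.96°, λ = atan2(p_y, p_x) ≈ 89.62°.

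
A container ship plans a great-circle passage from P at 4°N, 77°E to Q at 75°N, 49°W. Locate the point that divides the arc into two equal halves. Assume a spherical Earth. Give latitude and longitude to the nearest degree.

The haversine formula gives a central angle δ ≈ 1.655 rad (94.8°) between the endpoints.
Interpolate at f = 1/2 with slerp weights a = sin((1−f)δ)/sin δ ≈ 0.739, b = sin(fδ)/sin δ ≈ 0.739.
p = a·p₁ + b·p₂ ≈ (0.291, 0.574, 0.765); φ = arcsin(p_z) ≈ 49.94°, λ = atan2(p_y, p_x) ≈ 63.09°.

≈ 50°N, 63°E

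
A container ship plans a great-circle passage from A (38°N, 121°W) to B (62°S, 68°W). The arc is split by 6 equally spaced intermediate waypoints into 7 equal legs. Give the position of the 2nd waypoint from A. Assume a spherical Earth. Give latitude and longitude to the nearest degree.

Write both endpoints as unit vectors p₁, p₂ with components (cos φ cos λ, cos φ sin λ, sin φ).
The central angle between the endpoints is δ = arccos(p₁·p₂) ≈ 1.898 rad (108.7°).
Interpolate at f = 2/7 with slerp weights a = sin((1−f)δ)/sin δ ≈ 1.031, b = sin(fδ)/sin δ ≈ 0.545.
p = a·p₁ + b·p₂ ≈ (-0.323, -0.934, 0.154); φ = arcsin(p_z) ≈ 8.86°, λ = atan2(p_y, p_x) ≈ -109.07°.

≈ (9°N, 109°W)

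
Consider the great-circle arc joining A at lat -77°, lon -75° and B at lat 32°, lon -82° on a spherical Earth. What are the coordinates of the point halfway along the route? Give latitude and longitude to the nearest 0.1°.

Write both endpoints as unit vectors p₁, p₂ with components (cos φ cos λ, cos φ sin λ, sin φ).
The central angle between the endpoints is δ = arccos(p₁·p₂) ≈ 1.904 rad (109.1°).
Interpolate at f = 1/2 with slerp weights a = sin((1−f)δ)/sin δ ≈ 0.862, b = sin(fδ)/sin δ ≈ 0.862.
p = a·p₁ + b·p₂ ≈ (0.152, -0.911, -0.383); φ = arcsin(p_z) ≈ -22.53°, λ = atan2(p_y, p_x) ≈ -80.53°.

≈ lat -22.5°, lon -80.5°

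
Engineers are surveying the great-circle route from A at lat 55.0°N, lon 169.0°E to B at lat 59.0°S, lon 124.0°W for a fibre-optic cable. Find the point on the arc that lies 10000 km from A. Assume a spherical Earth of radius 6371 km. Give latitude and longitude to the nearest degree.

From cos δ = sin φ₁ sin φ₂ + cos φ₁ cos φ₂ cos Δλ, the central angle is δ ≈ 2.198 rad (125.9°). The total great-circle distance is δ·R ≈ 2.198 × 6371 ≈ 14002 km, so the target fraction is f = 10000/14002 ≈ 0.714.
Interpolate at f ≈ 0.714 with slerp weights a = sin((1−f)δ)/sin δ ≈ 0.726, b = sin(fδ)/sin δ ≈ 1.235.
p = a·p₁ + b·p₂ ≈ (-0.764, -0.448, -0.464); φ = arcsin(p_z) ≈ -27.65°, λ = atan2(p_y, p_x) ≈ -149.63°.

≈ lat 28°S, lon 150°W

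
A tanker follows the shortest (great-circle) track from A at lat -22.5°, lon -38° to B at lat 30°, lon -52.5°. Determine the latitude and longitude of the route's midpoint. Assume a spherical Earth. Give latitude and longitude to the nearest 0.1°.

Write both endpoints as unit vectors p₁, p₂ with components (cos φ cos λ, cos φ sin λ, sin φ).
The central angle between the endpoints is δ = arccos(p₁·p₂) ≈ 0.948 rad (54.3°).
Interpolate at f = 1/2 with slerp weights a = sin((1−f)δ)/sin δ ≈ 0.562, b = sin(fδ)/sin δ ≈ 0.562.
p = a·p₁ + b·p₂ ≈ (0.705, -0.706, 0.066); φ = arcsin(p_z) ≈ 3.78°, λ = atan2(p_y, p_x) ≈ -45.01°.

≈ lat 3.8°, lon -45.0°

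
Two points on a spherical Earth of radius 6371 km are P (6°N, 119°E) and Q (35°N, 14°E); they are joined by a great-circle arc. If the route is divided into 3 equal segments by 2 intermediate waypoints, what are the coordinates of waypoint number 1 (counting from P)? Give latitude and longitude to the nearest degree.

≈ (24°N, 91°E)

Write both endpoints as unit vectors p₁, p₂ with components (cos φ cos λ, cos φ sin λ, sin φ).
The central angle between the endpoints is δ = arccos(p₁·p₂) ≈ 1.722 rad (98.7°).
Interpolate at f = 1/3 with slerp weights a = sin((1−f)δ)/sin δ ≈ 0.923, b = sin(fδ)/sin δ ≈ 0.549.
p = a·p₁ + b·p₂ ≈ (-0.008, 0.911, 0.412); φ = arcsin(p_z) ≈ 24.30°, λ = atan2(p_y, p_x) ≈ 90.51°.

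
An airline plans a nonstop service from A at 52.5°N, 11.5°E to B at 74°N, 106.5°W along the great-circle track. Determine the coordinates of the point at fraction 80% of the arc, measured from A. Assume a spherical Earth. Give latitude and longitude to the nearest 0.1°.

≈ 78.2°N, 70.7°W

The haversine formula gives a central angle δ ≈ 0.818 rad (46.9°) between the endpoints.
Interpolate at f = 0.80 with slerp weights a = sin((1−f)δ)/sin δ ≈ 0.223, b = sin(fδ)/sin δ ≈ 0.834.
p = a·p₁ + b·p₂ ≈ (0.068, -0.193, 0.979); φ = arcsin(p_z) ≈ 78.18°, λ = atan2(p_y, p_x) ≈ -70.67°.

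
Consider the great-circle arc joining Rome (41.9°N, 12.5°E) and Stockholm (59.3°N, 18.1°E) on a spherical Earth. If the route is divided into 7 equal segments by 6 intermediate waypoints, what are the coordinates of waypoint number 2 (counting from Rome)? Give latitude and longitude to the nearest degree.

Write both endpoints as unit vectors p₁, p₂ with components (cos φ cos λ, cos φ sin λ, sin φ).
The central angle between the endpoints is δ = arccos(p₁·p₂) ≈ 0.310 rad (17.7°).
Interpolate at f = 2/7 with slerp weights a = sin((1−f)δ)/sin δ ≈ 0.720, b = sin(fδ)/sin δ ≈ 0.290.
p = a·p₁ + b·p₂ ≈ (0.664, 0.162, 0.730); φ = arcsin(p_z) ≈ 46.90°, λ = atan2(p_y, p_x) ≈ 13.71°.

≈ 47°N, 14°E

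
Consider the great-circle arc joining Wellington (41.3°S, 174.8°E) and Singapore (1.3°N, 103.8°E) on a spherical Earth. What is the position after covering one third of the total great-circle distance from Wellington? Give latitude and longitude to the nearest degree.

Write both endpoints as unit vectors p₁, p₂ with components (cos φ cos λ, cos φ sin λ, sin φ).
The central angle between the endpoints is δ = arccos(p₁·p₂) ≈ 1.339 rad (76.7°).
Interpolate at f = 1/3 with slerp weights a = sin((1−f)δ)/sin δ ≈ 0.800, b = sin(fδ)/sin δ ≈ 0.444.
p = a·p₁ + b·p₂ ≈ (-0.704, 0.485, -0.518); φ = arcsin(p_z) ≈ -31.20°, λ = atan2(p_y, p_x) ≈ 145.45°.

≈ 31°S, 145°E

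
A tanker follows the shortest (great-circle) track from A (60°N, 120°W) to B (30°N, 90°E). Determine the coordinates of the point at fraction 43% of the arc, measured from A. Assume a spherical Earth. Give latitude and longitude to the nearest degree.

≈ (74°N, 134°E)

From cos δ = sin φ₁ sin φ₂ + cos φ₁ cos φ₂ cos Δλ, the central angle is δ ≈ 1.513 rad (86.7°).
Interpolate at f = 0.43 with slerp weights a = sin((1−f)δ)/sin δ ≈ 0.761, b = sin(fδ)/sin δ ≈ 0.607.
p = a·p₁ + b·p₂ ≈ (-0.190, 0.196, 0.962); φ = arcsin(p_z) ≈ 74.15°, λ = atan2(p_y, p_x) ≈ 134.14°.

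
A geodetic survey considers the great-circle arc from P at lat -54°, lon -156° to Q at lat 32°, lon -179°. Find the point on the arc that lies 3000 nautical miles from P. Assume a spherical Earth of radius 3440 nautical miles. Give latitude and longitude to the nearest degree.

≈ lat -5°, lon -171°

Write both endpoints as unit vectors p₁, p₂ with components (cos φ cos λ, cos φ sin λ, sin φ).
The central angle between the endpoints is δ = arccos(p₁·p₂) ≈ 1.541 rad (88.3°). The total great-circle distance is δ·R ≈ 1.541 × 3440 ≈ 5300 nmi, so the target fraction is f = 3000/5300 ≈ 0.566.
Interpolate at f ≈ 0.566 with slerp weights a = sin((1−f)δ)/sin δ ≈ 0.620, b = sin(fδ)/sin δ ≈ 0.766.
p = a·p₁ + b·p₂ ≈ (-0.983, -0.160, -0.096); φ = arcsin(p_z) ≈ -5.50°, λ = atan2(p_y, p_x) ≈ -170.77°.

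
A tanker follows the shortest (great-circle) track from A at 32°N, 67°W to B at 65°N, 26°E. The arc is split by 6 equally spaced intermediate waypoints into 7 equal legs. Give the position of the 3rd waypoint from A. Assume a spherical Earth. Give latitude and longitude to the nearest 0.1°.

≈ 54.0°N, 45.6°W

From cos δ = sin φ₁ sin φ₂ + cos φ₁ cos φ₂ cos Δλ, the central angle is δ ≈ 1.091 rad (62.5°).
Interpolate at f = 3/7 with slerp weights a = sin((1−f)δ)/sin δ ≈ 0.658, b = sin(fδ)/sin δ ≈ 0.508.
p = a·p₁ + b·p₂ ≈ (0.411, -0.420, 0.809); φ = arcsin(p_z) ≈ 54.02°, λ = atan2(p_y, p_x) ≈ -45.59°.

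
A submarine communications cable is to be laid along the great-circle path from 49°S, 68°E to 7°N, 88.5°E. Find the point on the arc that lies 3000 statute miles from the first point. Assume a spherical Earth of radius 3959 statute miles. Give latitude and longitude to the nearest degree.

≈ 8°S, 84°E

The haversine formula gives a central angle δ ≈ 1.026 rad (58.8°) between the endpoints. The total great-circle distance is δ·R ≈ 1.026 × 3959 ≈ 4063 mi, so the target fraction is f = 3000/4063 ≈ 0.738.
Interpolate at f ≈ 0.738 with slerp weights a = sin((1−f)δ)/sin δ ≈ 0.310, b = sin(fδ)/sin δ ≈ 0.803.
p = a·p₁ + b·p₂ ≈ (0.097, 0.986, -0.136); φ = arcsin(p_z) ≈ -7.83°, λ = atan2(p_y, p_x) ≈ 84.37°.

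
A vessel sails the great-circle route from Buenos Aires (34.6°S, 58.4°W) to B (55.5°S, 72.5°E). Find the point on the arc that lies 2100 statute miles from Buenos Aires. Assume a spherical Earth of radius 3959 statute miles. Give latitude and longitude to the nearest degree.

Write both endpoints as unit vectors p₁, p₂ with components (cos φ cos λ, cos φ sin λ, sin φ).
The central angle between the endpoints is δ = arccos(p₁·p₂) ≈ 1.407 rad (80.6°). The total great-circle distance is δ·R ≈ 1.407 × 3959 ≈ 5572 mi, so the target fraction is f = 2100/5572 ≈ 0.377.
Interpolate at f ≈ 0.377 with slerp weights a = sin((1−f)δ)/sin δ ≈ 0.779, b = sin(fδ)/sin δ ≈ 0.513.
p = a·p₁ + b·p₂ ≈ (0.423, -0.269, -0.865); φ = arcsin(p_z) ≈ -59.88°, λ = atan2(p_y, p_x) ≈ -32.46°.

≈ (60°S, 32°W)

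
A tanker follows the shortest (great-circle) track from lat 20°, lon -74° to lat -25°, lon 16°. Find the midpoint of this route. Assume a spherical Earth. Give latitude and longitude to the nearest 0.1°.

Write both endpoints as unit vectors p₁, p₂ with components (cos φ cos λ, cos φ sin λ, sin φ).
The central angle between the endpoints is δ = arccos(p₁·p₂) ≈ 1.716 rad (98.3°).
Interpolate at f = 1/2 with slerp weights a = sin((1−f)δ)/sin δ ≈ 0.765, b = sin(fδ)/sin δ ≈ 0.765.
p = a·p₁ + b·p₂ ≈ (0.864, -0.500, -0.062); φ = arcsin(p_z) ≈ -3.53°, λ = atan2(p_y, p_x) ≈ -30.04°.

≈ lat -3.5°, lon -30.0°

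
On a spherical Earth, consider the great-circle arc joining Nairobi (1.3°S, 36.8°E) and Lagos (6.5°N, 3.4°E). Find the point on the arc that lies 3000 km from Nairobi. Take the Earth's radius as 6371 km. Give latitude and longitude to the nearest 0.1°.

From cos δ = sin φ₁ sin φ₂ + cos φ₁ cos φ₂ cos Δλ, the central angle is δ ≈ 0.598 rad (34.2°). The total great-circle distance is δ·R ≈ 0.598 × 6371 ≈ 3807 km, so the target fraction is f = 3000/3807 ≈ 0.788.
Interpolate at f ≈ 0.788 with slerp weights a = sin((1−f)δ)/sin δ ≈ 0.225, b = sin(fδ)/sin δ ≈ 0.806.
p = a·p₁ + b·p₂ ≈ (0.980, 0.182, 0.086); φ = arcsin(p_z) ≈ 4.94°, λ = atan2(p_y, p_x) ≈ 10.53°.

≈ 4.9°N, 10.5°E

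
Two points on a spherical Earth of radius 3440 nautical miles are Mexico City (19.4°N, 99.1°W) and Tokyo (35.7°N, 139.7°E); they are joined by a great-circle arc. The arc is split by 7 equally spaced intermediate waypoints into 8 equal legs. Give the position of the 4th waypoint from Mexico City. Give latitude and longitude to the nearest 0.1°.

≈ 46.5°N, 152.1°W

From cos δ = sin φ₁ sin φ₂ + cos φ₁ cos φ₂ cos Δλ, the central angle is δ ≈ 1.775 rad (101.7°).
Interpolate at f = 4/8 with slerp weights a = sin((1−f)δ)/sin δ ≈ 0.792, b = sin(fδ)/sin δ ≈ 0.792.
p = a·p₁ + b·p₂ ≈ (-0.609, -0.322, 0.725); φ = arcsin(p_z) ≈ 46.49°, λ = atan2(p_y, p_x) ≈ -152.15°.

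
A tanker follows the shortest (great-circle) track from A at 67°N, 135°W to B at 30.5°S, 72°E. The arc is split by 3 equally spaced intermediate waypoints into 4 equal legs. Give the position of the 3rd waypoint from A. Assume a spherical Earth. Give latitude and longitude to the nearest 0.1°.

Convert each endpoint to a unit vector on the sphere (x = cos φ cos λ, y = cos φ sin λ, z = sin φ).
The central angle between the endpoints is δ = arccos(p₁·p₂) ≈ 2.445 rad (140.1°).
Interpolate at f = 3/4 with slerp weights a = sin((1−f)δ)/sin δ ≈ 0.895, b = sin(fδ)/sin δ ≈ 1.505.
p = a·p₁ + b·p₂ ≈ (0.154, 0.986, 0.060); φ = arcsin(p_z) ≈ 3.42°, λ = atan2(p_y, p_x) ≈ 81.15°.

≈ 3.4°N, 81.1°E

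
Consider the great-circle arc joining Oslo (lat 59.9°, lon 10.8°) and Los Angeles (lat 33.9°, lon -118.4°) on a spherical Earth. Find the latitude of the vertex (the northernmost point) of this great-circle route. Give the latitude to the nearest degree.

The great circle lies in the plane with unit normal n̂ = (p₁ × p₂)/|p₁ × p₂|.
Here n̂_z ≈ -0.331; the vertex latitude is φ_max = arccos|n̂_z| ≈ 70.7°.

≈ 71°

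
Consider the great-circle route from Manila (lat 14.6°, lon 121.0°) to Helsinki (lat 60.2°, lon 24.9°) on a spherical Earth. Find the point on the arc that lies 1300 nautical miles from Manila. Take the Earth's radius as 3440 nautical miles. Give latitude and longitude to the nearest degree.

≈ lat 33°, lon 108°

From cos δ = sin φ₁ sin φ₂ + cos φ₁ cos φ₂ cos Δλ, the central angle is δ ≈ 1.402 rad (80.3°). The total great-circle distance is δ·R ≈ 1.402 × 3440 ≈ 4824 nmi, so the target fraction is f = 1300/4824 ≈ 0.269.
Interpolate at f ≈ 0.269 with slerp weights a = sin((1−f)δ)/sin δ ≈ 0.867, b = sin(fδ)/sin δ ≈ 0.374.
p = a·p₁ + b·p₂ ≈ (-0.263, 0.797, 0.543); φ = arcsin(p_z) ≈ 32.91°, λ = atan2(p_y, p_x) ≈ 108.27°.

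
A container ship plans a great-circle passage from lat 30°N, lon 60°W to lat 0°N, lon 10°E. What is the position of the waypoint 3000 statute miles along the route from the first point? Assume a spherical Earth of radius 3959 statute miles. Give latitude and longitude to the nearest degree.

≈ lat 15°N, lon 16°W

Write both endpoints as unit vectors p₁, p₂ with components (cos φ cos λ, cos φ sin λ, sin φ).
The central angle between the endpoints is δ = arccos(p₁·p₂) ≈ 1.270 rad (72.8°). The total great-circle distance is δ·R ≈ 1.270 × 3959 ≈ 5028 mi, so the target fraction is f = 3000/5028 ≈ 0.597.
Interpolate at f ≈ 0.597 with slerp weights a = sin((1−f)δ)/sin δ ≈ 0.513, b = sin(fδ)/sin δ ≈ 0.720.
p = a·p₁ + b·p₂ ≈ (0.931, -0.260, 0.257); φ = arcsin(p_z) ≈ 14.87°, λ = atan2(p_y, p_x) ≈ -15.60°.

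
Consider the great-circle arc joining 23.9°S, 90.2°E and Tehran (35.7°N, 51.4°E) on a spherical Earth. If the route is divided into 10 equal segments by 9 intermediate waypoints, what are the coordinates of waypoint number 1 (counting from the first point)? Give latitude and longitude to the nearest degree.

≈ 18°S, 86°E

The haversine formula gives a central angle δ ≈ 1.222 rad (70.0°) between the endpoints.
Interpolate at f = 1/10 with slerp weights a = sin((1−f)δ)/sin δ ≈ 0.948, b = sin(fδ)/sin δ ≈ 0.130.
p = a·p₁ + b·p₂ ≈ (0.063, 0.949, -0.308); φ = arcsin(p_z) ≈ -17.97°, λ = atan2(p_y, p_x) ≈ 86.22°.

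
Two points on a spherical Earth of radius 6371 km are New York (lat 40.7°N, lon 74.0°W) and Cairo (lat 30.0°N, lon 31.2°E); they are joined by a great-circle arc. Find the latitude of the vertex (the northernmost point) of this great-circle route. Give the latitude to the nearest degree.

≈ 50°N

The great circle lies in the plane with unit normal n̂ = (p₁ × p₂)/|p₁ × p₂|.
Here n̂_z ≈ +0.641; the vertex latitude is φ_max = arccos|n̂_z| ≈ 50.1°.
Check via Clairaut: cos φ_max = |cos φ₁| · sin C = cos(40.7°)·sin(57.8°) ≈ 0.641, again giving ≈ 50.1°.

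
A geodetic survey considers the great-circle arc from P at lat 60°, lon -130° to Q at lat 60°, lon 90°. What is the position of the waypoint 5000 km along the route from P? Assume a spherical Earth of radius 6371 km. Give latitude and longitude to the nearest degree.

≈ lat 70°, lon 102°

The haversine formula gives a central angle δ ≈ 0.978 rad (56.0°) between the endpoints. The total great-circle distance is δ·R ≈ 0.978 × 6371 ≈ 6232 km, so the target fraction is f = 5000/6232 ≈ 0.802.
Interpolate at f ≈ 0.802 with slerp weights a = sin((1−f)δ)/sin δ ≈ 0.232, b = sin(fδ)/sin δ ≈ 0.852.
p = a·p₁ + b·p₂ ≈ (-0.074, 0.337, 0.938); φ = arcsin(p_z) ≈ 69.80°, λ = atan2(p_y, p_x) ≈ 102.45°.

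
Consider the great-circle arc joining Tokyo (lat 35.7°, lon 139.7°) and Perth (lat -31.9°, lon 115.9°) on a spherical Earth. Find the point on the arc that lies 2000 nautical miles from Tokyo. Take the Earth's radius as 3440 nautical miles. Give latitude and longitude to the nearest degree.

≈ lat 4°, lon 128°

Write both endpoints as unit vectors p₁, p₂ with components (cos φ cos λ, cos φ sin λ, sin φ).
The central angle between the endpoints is δ = arccos(p₁·p₂) ≈ 1.242 rad (71.2°). The total great-circle distance is δ·R ≈ 1.242 × 3440 ≈ 4274 nmi, so the target fraction is f = 2000/4274 ≈ 0.468.
Interpolate at f ≈ 0.468 with slerp weights a = sin((1−f)δ)/sin δ ≈ 0.649, b = sin(fδ)/sin δ ≈ 0.580.
p = a·p₁ + b·p₂ ≈ (-0.617, 0.784, 0.072); φ = arcsin(p_z) ≈ 4.12°, λ = atan2(p_y, p_x) ≈ 128.20°.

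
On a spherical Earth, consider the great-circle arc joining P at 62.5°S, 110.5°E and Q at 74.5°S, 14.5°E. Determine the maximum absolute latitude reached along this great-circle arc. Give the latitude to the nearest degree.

The great circle lies in the plane with unit normal n̂ = (p₁ × p₂)/|p₁ × p₂|.
Here n̂_z ≈ -0.227; the vertex latitude is φ_max = arccos|n̂_z| ≈ 76.9°.

≈ 77°S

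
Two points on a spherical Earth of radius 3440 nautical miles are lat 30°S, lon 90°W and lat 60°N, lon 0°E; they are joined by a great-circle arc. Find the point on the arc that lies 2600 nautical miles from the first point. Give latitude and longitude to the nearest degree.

Write both endpoints as unit vectors p₁, p₂ with components (cos φ cos λ, cos φ sin λ, sin φ).
The central angle between the endpoints is δ = arccos(p₁·p₂) ≈ 2.019 rad (115.7°). The total great-circle distance is δ·R ≈ 2.019 × 3440 ≈ 6944 nmi, so the target fraction is f = 2600/6944 ≈ 0.374.
Interpolate at f ≈ 0.374 with slerp weights a = sin((1−f)δ)/sin δ ≈ 1.057, b = sin(fδ)/sin δ ≈ 0.761.
p = a·p₁ + b·p₂ ≈ (0.380, -0.916, 0.130); φ = arcsin(p_z) ≈ 7.49°, λ = atan2(p_y, p_x) ≈ -67.43°.

≈ lat 7°N, lon 67°W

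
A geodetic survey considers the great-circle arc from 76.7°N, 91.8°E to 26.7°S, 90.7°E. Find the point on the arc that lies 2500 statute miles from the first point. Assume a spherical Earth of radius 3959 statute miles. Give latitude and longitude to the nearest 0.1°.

Convert each endpoint to a unit vector on the sphere (x = cos φ cos λ, y = cos φ sin λ, z = sin φ).
The central angle between the endpoints is δ = arccos(p₁·p₂) ≈ 1.805 rad (103.4°). The total great-circle distance is δ·R ≈ 1.805 × 3959 ≈ 7145 mi, so the target fraction is f = 2500/7145 ≈ 0.350.
Interpolate at f ≈ 0.350 with slerp weights a = sin((1−f)δ)/sin δ ≈ 0.948, b = sin(fδ)/sin δ ≈ 0.607.
p = a·p₁ + b·p₂ ≈ (-0.013, 0.760, 0.650); φ = arcsin(p_z) ≈ 40.52°, λ = atan2(p_y, p_x) ≈ 91.02°.

≈ 40.5°N, 91.0°E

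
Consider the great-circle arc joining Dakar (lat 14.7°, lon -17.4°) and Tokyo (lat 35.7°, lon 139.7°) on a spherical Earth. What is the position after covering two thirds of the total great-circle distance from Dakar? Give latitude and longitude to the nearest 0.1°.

Write both endpoints as unit vectors p₁, p₂ with components (cos φ cos λ, cos φ sin λ, sin φ).
The central angle between the endpoints is δ = arccos(p₁·p₂) ≈ 2.184 rad (125.1°).
Interpolate at f = 2/3 with slerp weights a = sin((1−f)δ)/sin δ ≈ 0.814, b = sin(fδ)/sin δ ≈ 1.215.
p = a·p₁ + b·p₂ ≈ (-0.001, 0.403, 0.915); φ = arcsin(p_z) ≈ 66.25°, λ = atan2(p_y, p_x) ≈ 90.19°.

≈ lat 66.3°, lon 90.2°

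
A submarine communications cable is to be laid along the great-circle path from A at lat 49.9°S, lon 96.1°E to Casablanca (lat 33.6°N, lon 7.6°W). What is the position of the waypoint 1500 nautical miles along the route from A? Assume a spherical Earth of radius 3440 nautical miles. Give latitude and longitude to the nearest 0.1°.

≈ lat 38.8°S, lon 64.4°E

Convert each endpoint to a unit vector on the sphere (x = cos φ cos λ, y = cos φ sin λ, z = sin φ).
The central angle between the endpoints is δ = arccos(p₁·p₂) ≈ 2.154 rad (123.4°). The total great-circle distance is δ·R ≈ 2.154 × 3440 ≈ 7408 nmi, so the target fraction is f = 1500/7408 ≈ 0.202.
Interpolate at f ≈ 0.202 with slerp weights a = sin((1−f)δ)/sin δ ≈ 1.185, b = sin(fδ)/sin δ ≈ 0.506.
p = a·p₁ + b·p₂ ≈ (0.337, 0.703, -0.626); φ = arcsin(p_z) ≈ -38.78°, λ = atan2(p_y, p_x) ≈ 64.42°.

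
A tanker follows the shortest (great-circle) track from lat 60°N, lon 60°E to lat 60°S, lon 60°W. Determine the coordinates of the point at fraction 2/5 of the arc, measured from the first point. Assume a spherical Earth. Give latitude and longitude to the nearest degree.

≈ lat 13°N, lon 7°E

Convert each endpoint to a unit vector on the sphere (x = cos φ cos λ, y = cos φ sin λ, z = sin φ).
The central angle between the endpoints is δ = arccos(p₁·p₂) ≈ 2.636 rad (151.0°).
Interpolate at f = 2/5 with slerp weights a = sin((1−f)δ)/sin δ ≈ 2.065, b = sin(fδ)/sin δ ≈ 1.796.
p = a·p₁ + b·p₂ ≈ (0.965, 0.117, 0.233); φ = arcsin(p_z) ≈ 13.48°, λ = atan2(p_y, p_x) ≈ 6.88°.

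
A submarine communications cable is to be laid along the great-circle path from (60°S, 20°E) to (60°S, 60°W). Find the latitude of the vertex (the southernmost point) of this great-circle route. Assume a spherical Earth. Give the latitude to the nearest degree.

The great circle lies in the plane with unit normal n̂ = (p₁ × p₂)/|p₁ × p₂|.
Here n̂_z ≈ -0.404; the vertex latitude is φ_max = arccos|n̂_z| ≈ 66.1°.
Check via Clairaut: cos φ_max = |cos φ₁| · sin C = cos(60.0°)·sin(126.0°) ≈ 0.404, again giving ≈ 66.1°.

≈ 66°S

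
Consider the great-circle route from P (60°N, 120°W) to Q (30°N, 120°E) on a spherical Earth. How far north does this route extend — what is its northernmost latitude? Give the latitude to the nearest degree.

≈ 67°N

The great circle lies in the plane with unit normal n̂ = (p₁ × p₂)/|p₁ × p₂|.
Here n̂_z ≈ -0.384; the vertex latitude is φ_max = arccos|n̂_z| ≈ 67.4°.
Check via Clairaut: cos φ_max = |cos φ₁| · sin C = cos(60.0°)·sin(50.2°) ≈ 0.384, again giving ≈ 67.4°.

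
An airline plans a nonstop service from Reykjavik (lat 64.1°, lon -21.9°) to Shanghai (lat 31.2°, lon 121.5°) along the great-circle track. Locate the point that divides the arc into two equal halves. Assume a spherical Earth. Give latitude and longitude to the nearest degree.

Convert each endpoint to a unit vector on the sphere (x = cos φ cos λ, y = cos φ sin λ, z = sin φ).
The central angle between the endpoints is δ = arccos(p₁·p₂) ≈ 1.404 rad (80.4°).
Interpolate at f = 1/2 with slerp weights a = sin((1−f)δ)/sin δ ≈ 0.655, b = sin(fδ)/sin δ ≈ 0.655.
p = a·p₁ + b·p₂ ≈ (-0.027, 0.371, 0.928); φ = arcsin(p_z) ≈ 68.17°, λ = atan2(p_y, p_x) ≈ 94.21°.

≈ lat 68°, lon 94°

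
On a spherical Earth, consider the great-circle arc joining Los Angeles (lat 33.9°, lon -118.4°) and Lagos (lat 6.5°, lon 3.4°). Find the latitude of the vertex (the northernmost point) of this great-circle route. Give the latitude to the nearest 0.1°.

The great circle lies in the plane with unit normal n̂ = (p₁ × p₂)/|p₁ × p₂|.
Here n̂_z ≈ +0.755; the vertex latitude is φ_max = arccos|n̂_z| ≈ 41.0°.

≈ 41.0°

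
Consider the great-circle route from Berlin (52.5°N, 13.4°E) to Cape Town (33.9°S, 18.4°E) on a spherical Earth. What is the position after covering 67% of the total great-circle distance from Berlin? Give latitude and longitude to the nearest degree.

≈ 5°S, 17°E

Write both endpoints as unit vectors p₁, p₂ with components (cos φ cos λ, cos φ sin λ, sin φ).
The central angle between the endpoints is δ = arccos(p₁·p₂) ≈ 1.510 rad (86.5°).
Interpolate at f = 0.67 with slerp weights a = sin((1−f)δ)/sin δ ≈ 0.479, b = sin(fδ)/sin δ ≈ 0.849.
p = a·p₁ + b·p₂ ≈ (0.952, 0.290, -0.094); φ = arcsin(p_z) ≈ -5.38°, λ = atan2(p_y, p_x) ≈ 16.94°.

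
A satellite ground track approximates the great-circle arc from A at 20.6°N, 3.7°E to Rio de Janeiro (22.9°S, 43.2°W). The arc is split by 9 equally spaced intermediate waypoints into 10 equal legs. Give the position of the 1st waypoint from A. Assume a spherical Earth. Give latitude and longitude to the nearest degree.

Write both endpoints as unit vectors p₁, p₂ with components (cos φ cos λ, cos φ sin λ, sin φ).
The central angle between the endpoints is δ = arccos(p₁·p₂) ≈ 1.101 rad (63.1°).
Interpolate at f = 1/10 with slerp weights a = sin((1−f)δ)/sin δ ≈ 0.938, b = sin(fδ)/sin δ ≈ 0.123.
p = a·p₁ + b·p₂ ≈ (0.959, -0.021, 0.282); φ = arcsin(p_z) ≈ 16.39°, λ = atan2(p_y, p_x) ≈ -1.26°.

≈ 16°N, 1°W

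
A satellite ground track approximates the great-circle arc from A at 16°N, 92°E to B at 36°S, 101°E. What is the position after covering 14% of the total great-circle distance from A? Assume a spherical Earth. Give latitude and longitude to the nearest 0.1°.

≈ 8.7°N, 93.2°E

From cos δ = sin φ₁ sin φ₂ + cos φ₁ cos φ₂ cos Δλ, the central angle is δ ≈ 0.920 rad (52.7°).
Interpolate at f = 0.14 with slerp weights a = sin((1−f)δ)/sin δ ≈ 0.894, b = sin(fδ)/sin δ ≈ 0.161.
p = a·p₁ + b·p₂ ≈ (-0.055, 0.987, 0.152); φ = arcsin(p_z) ≈ 8.71°, λ = atan2(p_y, p_x) ≈ 93.18°.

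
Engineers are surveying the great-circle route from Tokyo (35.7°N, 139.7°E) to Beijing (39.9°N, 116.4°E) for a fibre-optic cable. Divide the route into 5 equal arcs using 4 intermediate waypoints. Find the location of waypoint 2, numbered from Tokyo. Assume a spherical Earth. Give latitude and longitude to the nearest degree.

≈ 38°N, 131°E

The haversine formula gives a central angle δ ≈ 0.329 rad (18.8°) between the endpoints.
Interpolate at f = 2/5 with slerp weights a = sin((1−f)δ)/sin δ ≈ 0.607, b = sin(fδ)/sin δ ≈ 0.406.
p = a·p₁ + b·p₂ ≈ (-0.514, 0.598, 0.615); φ = arcsin(p_z) ≈ 37.93°, λ = atan2(p_y, p_x) ≈ 130.71°.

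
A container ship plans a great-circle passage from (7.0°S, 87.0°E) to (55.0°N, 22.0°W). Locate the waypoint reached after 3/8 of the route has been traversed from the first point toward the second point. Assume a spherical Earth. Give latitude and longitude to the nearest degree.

≈ (26°N, 63°E)

Convert each endpoint to a unit vector on the sphere (x = cos φ cos λ, y = cos φ sin λ, z = sin φ).
The central angle between the endpoints is δ = arccos(p₁·p₂) ≈ 1.860 rad (106.6°).
Interpolate at f = 3/8 with slerp weights a = sin((1−f)δ)/sin δ ≈ 0.958, b = sin(fδ)/sin δ ≈ 0.670.
p = a·p₁ + b·p₂ ≈ (0.406, 0.805, 0.432); φ = arcsin(p_z) ≈ 25.61°, λ = atan2(p_y, p_x) ≈ 63.23°.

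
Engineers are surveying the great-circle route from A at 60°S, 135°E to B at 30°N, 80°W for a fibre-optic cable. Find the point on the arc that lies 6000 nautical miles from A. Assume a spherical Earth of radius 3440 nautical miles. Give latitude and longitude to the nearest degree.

The haversine formula gives a central angle δ ≈ 2.478 rad (142.0°) between the endpoints. The total great-circle distance is δ·R ≈ 2.478 × 3440 ≈ 8524 nmi, so the target fraction is f = 6000/8524 ≈ 0.704.
Interpolate at f ≈ 0.704 with slerp weights a = sin((1−f)δ)/sin δ ≈ 1.087, b = sin(fδ)/sin δ ≈ 1.599.
p = a·p₁ + b·p₂ ≈ (-0.144, -0.979, -0.142); φ = arcsin(p_z) ≈ -8.16°, λ = atan2(p_y, p_x) ≈ -98.36°.

≈ 8°S, 98°W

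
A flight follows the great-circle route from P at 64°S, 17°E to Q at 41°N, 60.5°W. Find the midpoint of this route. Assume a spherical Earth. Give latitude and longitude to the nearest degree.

≈ 14°S, 34°W

From cos δ = sin φ₁ sin φ₂ + cos φ₁ cos φ₂ cos Δλ, the central angle is δ ≈ 2.115 rad (121.2°).
Interpolate at f = 1/2 with slerp weights a = sin((1−f)δ)/sin δ ≈ 1.019, b = sin(fδ)/sin δ ≈ 1.019.
p = a·p₁ + b·p₂ ≈ (0.806, -0.539, -0.247); φ = arcsin(p_z) ≈ -14.31°, λ = atan2(p_y, p_x) ≈ -33.76°.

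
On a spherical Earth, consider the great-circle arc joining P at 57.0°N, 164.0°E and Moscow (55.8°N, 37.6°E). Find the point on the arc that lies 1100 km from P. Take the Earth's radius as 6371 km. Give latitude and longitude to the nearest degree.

Convert each endpoint to a unit vector on the sphere (x = cos φ cos λ, y = cos φ sin λ, z = sin φ).
The central angle between the endpoints is δ = arccos(p₁·p₂) ≈ 1.033 rad (59.2°). The total great-circle distance is δ·R ≈ 1.033 × 6371 ≈ 6583 km, so the target fraction is f = 1100/6583 ≈ 0.167.
Interpolate at f ≈ 0.167 with slerp weights a = sin((1−f)δ)/sin δ ≈ 0.883, b = sin(fδ)/sin δ ≈ 0.200.
p = a·p₁ + b·p₂ ≈ (-0.373, 0.201, 0.906); φ = arcsin(p_z) ≈ 64.92°, λ = atan2(p_y, p_x) ≈ 151.67°.

≈ 65°N, 152°E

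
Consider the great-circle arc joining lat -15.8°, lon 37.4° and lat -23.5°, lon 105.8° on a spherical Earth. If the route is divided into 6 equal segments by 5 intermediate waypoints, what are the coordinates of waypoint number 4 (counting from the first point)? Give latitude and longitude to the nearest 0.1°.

≈ lat -24.3°, lon 82.3°

Write both endpoints as unit vectors p₁, p₂ with components (cos φ cos λ, cos φ sin λ, sin φ).
The central angle between the endpoints is δ = arccos(p₁·p₂) ≈ 1.123 rad (64.3°).
Interpolate at f = 4/6 with slerp weights a = sin((1−f)δ)/sin δ ≈ 0.406, b = sin(fδ)/sin δ ≈ 0.755.
p = a·p₁ + b·p₂ ≈ (0.121, 0.903, -0.411); φ = arcsin(p_z) ≈ -24.30°, λ = atan2(p_y, p_x) ≈ 82.34°.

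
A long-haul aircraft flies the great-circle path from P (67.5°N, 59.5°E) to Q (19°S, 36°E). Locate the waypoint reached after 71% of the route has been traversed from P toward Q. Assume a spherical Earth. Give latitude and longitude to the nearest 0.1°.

≈ (6.3°N, 39.8°E)

Convert each endpoint to a unit vector on the sphere (x = cos φ cos λ, y = cos φ sin λ, z = sin φ).
The central angle between the endpoints is δ = arccos(p₁·p₂) ≈ 1.540 rad (88.2°).
Interpolate at f = 0.71 with slerp weights a = sin((1−f)δ)/sin δ ≈ 0.432, b = sin(fδ)/sin δ ≈ 0.889.
p = a·p₁ + b·p₂ ≈ (0.764, 0.636, 0.110); φ = arcsin(p_z) ≈ 6.31°, λ = atan2(p_y, p_x) ≈ 39.80°.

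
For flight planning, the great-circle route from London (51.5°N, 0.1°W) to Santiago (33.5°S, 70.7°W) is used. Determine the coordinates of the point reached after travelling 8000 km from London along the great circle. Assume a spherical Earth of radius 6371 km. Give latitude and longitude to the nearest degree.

The haversine formula gives a central angle δ ≈ 1.833 rad (105.0°) between the endpoints. The total great-circle distance is δ·R ≈ 1.833 × 6371 ≈ 11680 km, so the target fraction is f = 8000/11680 ≈ 0.685.
Interpolate at f ≈ 0.685 with slerp weights a = sin((1−f)δ)/sin δ ≈ 0.565, b = sin(fδ)/sin δ ≈ 0.984.
p = a·p₁ + b·p₂ ≈ (0.623, -0.775, -0.101); φ = arcsin(p_z) ≈ -5.79°, λ = atan2(p_y, p_x) ≈ -51.21°.

≈ 6°S, 51°W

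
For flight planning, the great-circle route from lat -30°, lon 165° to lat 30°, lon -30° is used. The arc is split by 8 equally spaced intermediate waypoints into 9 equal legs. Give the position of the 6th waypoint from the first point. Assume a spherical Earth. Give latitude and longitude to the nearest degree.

≈ lat 14°, lon -88°

Write both endpoints as unit vectors p₁, p₂ with components (cos φ cos λ, cos φ sin λ, sin φ).
The central angle between the endpoints is δ = arccos(p₁·p₂) ≈ 2.915 rad (167.0°).
Interpolate at f = 6/9 with slerp weights a = sin((1−f)δ)/sin δ ≈ 3.676, b = sin(fδ)/sin δ ≈ 4.146.
p = a·p₁ + b·p₂ ≈ (0.034, -0.971, 0.235); φ = arcsin(p_z) ≈ 13.59°, λ = atan2(p_y, p_x) ≈ -87.97°.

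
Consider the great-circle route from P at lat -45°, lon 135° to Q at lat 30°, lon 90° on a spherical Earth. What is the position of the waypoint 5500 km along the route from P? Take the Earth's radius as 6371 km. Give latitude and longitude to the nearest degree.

Write both endpoints as unit vectors p₁, p₂ with components (cos φ cos λ, cos φ sin λ, sin φ).
The central angle between the endpoints is δ = arccos(p₁·p₂) ≈ 1.491 rad (85.4°). The total great-circle distance is δ·R ≈ 1.491 × 6371 ≈ 9501 km, so the target fraction is f = 5500/9501 ≈ 0.579.
Interpolate at f ≈ 0.579 with slerp weights a = sin((1−f)δ)/sin δ ≈ 0.589, b = sin(fδ)/sin δ ≈ 0.762.
p = a·p₁ + b·p₂ ≈ (-0.295, 0.955, -0.036); φ = arcsin(p_z) ≈ -2.04°, λ = atan2(p_y, p_x) ≈ 107.15°.

≈ lat -2°, lon 107°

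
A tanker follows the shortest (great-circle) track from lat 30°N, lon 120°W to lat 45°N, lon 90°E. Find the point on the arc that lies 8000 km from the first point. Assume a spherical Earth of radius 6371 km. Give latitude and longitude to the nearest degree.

≈ lat 67°N, lon 123°E

Write both endpoints as unit vectors p₁, p₂ with components (cos φ cos λ, cos φ sin λ, sin φ).
The central angle between the endpoints is δ = arccos(p₁·p₂) ≈ 1.749 rad (100.2°). The total great-circle distance is δ·R ≈ 1.749 × 6371 ≈ 11140 km, so the target fraction is f = 8000/11140 ≈ 0.718.
Interpolate at f ≈ 0.718 with slerp weights a = sin((1−f)δ)/sin δ ≈ 0.481, b = sin(fδ)/sin δ ≈ 0.966.
p = a·p₁ + b·p₂ ≈ (-0.208, 0.323, 0.923); φ = arcsin(p_z) ≈ 67.43°, λ = atan2(p_y, p_x) ≈ 122.83°.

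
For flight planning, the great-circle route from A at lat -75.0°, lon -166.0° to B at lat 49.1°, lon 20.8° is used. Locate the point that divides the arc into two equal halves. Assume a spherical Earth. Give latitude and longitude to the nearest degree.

≈ lat -28°, lon 25°

The haversine formula gives a central angle δ ≈ 2.687 rad (153.9°) between the endpoints.
Interpolate at f = 1/2 with slerp weights a = sin((1−f)δ)/sin δ ≈ 2.218, b = sin(fδ)/sin δ ≈ 2.218.
p = a·p₁ + b·p₂ ≈ (0.801, 0.377, -0.466); φ = arcsin(p_z) ≈ -27.77°, λ = atan2(p_y, p_x) ≈ 25.21°.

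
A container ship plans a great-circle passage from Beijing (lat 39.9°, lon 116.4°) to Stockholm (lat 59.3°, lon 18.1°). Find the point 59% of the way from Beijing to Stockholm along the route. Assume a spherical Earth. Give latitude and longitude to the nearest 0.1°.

≈ lat 62.2°, lon 69.8°

Write both endpoints as unit vectors p₁, p₂ with components (cos φ cos λ, cos φ sin λ, sin φ).
The central angle between the endpoints is δ = arccos(p₁·p₂) ≈ 1.053 rad (60.3°).
Interpolate at f = 0.59 with slerp weights a = sin((1−f)δ)/sin δ ≈ 0.482, b = sin(fδ)/sin δ ≈ 0.670.
p = a·p₁ + b·p₂ ≈ (0.161, 0.437, 0.885); φ = arcsin(p_z) ≈ 62.24°, λ = atan2(p_y, p_x) ≈ 69.80°.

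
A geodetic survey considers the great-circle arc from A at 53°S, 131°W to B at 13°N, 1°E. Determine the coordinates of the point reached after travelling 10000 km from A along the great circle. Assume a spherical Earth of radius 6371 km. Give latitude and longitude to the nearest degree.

≈ 16°S, 18°W

The haversine formula gives a central angle δ ≈ 2.180 rad (124.9°) between the endpoints. The total great-circle distance is δ·R ≈ 2.180 × 6371 ≈ 13887 km, so the target fraction is f = 10000/13887 ≈ 0.720.
Interpolate at f ≈ 0.720 with slerp weights a = sin((1−f)δ)/sin δ ≈ 0.699, b = sin(fδ)/sin δ ≈ 1.219.
p = a·p₁ + b·p₂ ≈ (0.912, -0.297, -0.284); φ = arcsin(p_z) ≈ -16.48°, λ = atan2(p_y, p_x) ≈ -18.01°.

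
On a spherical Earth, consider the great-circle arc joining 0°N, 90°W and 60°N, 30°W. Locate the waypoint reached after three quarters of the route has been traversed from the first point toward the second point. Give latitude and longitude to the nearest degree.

Write both endpoints as unit vectors p₁, p₂ with components (cos φ cos λ, cos φ sin λ, sin φ).
The central angle between the endpoints is δ = arccos(p₁·p₂) ≈ 1.318 rad (75.5°).
Interpolate at f = 3/4 with slerp weights a = sin((1−f)δ)/sin δ ≈ 0.334, b = sin(fδ)/sin δ ≈ 0.863.
p = a·p₁ + b·p₂ ≈ (0.374, -0.550, 0.747); φ = arcsin(p_z) ≈ 48.34°, λ = atan2(p_y, p_x) ≈ -55.81°.

≈ 48°N, 56°W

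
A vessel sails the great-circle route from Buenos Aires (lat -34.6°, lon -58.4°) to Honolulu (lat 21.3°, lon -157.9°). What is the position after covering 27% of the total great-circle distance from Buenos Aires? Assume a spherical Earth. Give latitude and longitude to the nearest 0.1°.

Convert each endpoint to a unit vector on the sphere (x = cos φ cos λ, y = cos φ sin λ, z = sin φ).
The central angle between the endpoints is δ = arccos(p₁·p₂) ≈ 1.910 rad (109.4°).
Interpolate at f = 0.27 with slerp weights a = sin((1−f)δ)/sin δ ≈ 1.044, b = sin(fδ)/sin δ ≈ 0.523.
p = a·p₁ + b·p₂ ≈ (-0.001, -0.915, -0.403); φ = arcsin(p_z) ≈ -23.76°, λ = atan2(p_y, p_x) ≈ -90.07°.

≈ lat -23.8°, lon -90.1°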